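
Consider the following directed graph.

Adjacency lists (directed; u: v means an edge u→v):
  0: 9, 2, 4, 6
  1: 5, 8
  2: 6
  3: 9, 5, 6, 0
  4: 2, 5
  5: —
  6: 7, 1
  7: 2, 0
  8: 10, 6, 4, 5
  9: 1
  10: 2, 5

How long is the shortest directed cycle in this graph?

3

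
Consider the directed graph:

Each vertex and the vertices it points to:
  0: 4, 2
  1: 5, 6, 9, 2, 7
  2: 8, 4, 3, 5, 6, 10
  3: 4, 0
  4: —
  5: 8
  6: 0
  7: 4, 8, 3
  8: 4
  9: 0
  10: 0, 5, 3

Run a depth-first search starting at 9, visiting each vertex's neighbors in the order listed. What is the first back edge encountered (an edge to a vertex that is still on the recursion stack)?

3->0

DFS from 9 (visiting each vertex's neighbors in the order listed); mark gray on enter, black on exit:
9 gray
  0 gray
    4 gray
    4 black
    2 gray
      8 gray
        8→4: 4 black — skip
      8 black
      2→4: 4 black — skip
      3 gray
        3→4: 4 black — skip
        3→0: 0 is gray → back edge
First back edge: 3 → 0.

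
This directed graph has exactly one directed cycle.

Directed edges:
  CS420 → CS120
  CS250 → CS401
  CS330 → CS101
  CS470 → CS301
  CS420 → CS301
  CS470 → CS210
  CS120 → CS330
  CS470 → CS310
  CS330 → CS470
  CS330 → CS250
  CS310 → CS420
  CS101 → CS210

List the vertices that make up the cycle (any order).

CS120, CS310, CS330, CS420, CS470

DFS with gray/black marking from CS120:
CS120 gray
  CS330 gray
    CS250 gray
      CS401 gray
      CS401 black
    CS250 black
    CS470 gray
      CS301 gray
      CS301 black
      CS310 gray
        CS420 gray
          CS420→CS301: CS301 black — skip
          CS420→CS120: CS120 is gray → back edge
Back edge closes the cycle CS120 → CS330 → CS470 → CS310 → CS420 → CS120; its vertices are {CS120, CS310, CS330, CS420, CS470}.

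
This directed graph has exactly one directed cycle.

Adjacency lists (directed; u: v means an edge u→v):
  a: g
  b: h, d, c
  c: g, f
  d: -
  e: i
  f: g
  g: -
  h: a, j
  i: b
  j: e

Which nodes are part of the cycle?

b, e, h, i, j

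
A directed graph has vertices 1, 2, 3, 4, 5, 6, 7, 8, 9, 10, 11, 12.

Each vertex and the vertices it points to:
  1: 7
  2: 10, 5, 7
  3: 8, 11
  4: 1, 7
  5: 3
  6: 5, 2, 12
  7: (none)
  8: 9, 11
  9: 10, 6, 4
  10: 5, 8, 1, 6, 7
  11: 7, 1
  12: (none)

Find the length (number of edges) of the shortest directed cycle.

3

For each vertex v, BFS finds the shortest path from v back to v.
The shortest such closed walk is 9 → 10 → 8 → 9, length 3.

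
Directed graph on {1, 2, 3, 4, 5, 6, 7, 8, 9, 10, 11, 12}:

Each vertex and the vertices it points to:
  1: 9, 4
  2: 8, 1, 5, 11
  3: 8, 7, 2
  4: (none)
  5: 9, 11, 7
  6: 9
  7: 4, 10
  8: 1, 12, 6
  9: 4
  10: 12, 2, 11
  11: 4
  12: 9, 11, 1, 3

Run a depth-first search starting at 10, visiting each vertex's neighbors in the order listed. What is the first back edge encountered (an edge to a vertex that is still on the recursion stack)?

8->12

DFS from 10 (visiting each vertex's neighbors in the order listed); mark gray on enter, black on exit:
10 gray
  12 gray
    9 gray
      4 gray
      4 black
    9 black
    11 gray
      11→4: 4 black — skip
    11 black
    1 gray
      1→9: 9 black — skip
      1→4: 4 black — skip
    1 black
    3 gray
      8 gray
        8→1: 1 black — skip
        8→12: 12 is gray → back edge
First back edge: 8 → 12.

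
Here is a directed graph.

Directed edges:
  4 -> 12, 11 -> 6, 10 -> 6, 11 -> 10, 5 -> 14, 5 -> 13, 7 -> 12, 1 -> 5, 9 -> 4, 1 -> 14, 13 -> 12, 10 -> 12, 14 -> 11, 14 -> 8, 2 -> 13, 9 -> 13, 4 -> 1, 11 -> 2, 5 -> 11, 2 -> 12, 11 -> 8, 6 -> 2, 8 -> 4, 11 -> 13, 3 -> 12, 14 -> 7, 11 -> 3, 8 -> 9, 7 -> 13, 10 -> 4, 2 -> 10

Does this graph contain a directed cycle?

Yes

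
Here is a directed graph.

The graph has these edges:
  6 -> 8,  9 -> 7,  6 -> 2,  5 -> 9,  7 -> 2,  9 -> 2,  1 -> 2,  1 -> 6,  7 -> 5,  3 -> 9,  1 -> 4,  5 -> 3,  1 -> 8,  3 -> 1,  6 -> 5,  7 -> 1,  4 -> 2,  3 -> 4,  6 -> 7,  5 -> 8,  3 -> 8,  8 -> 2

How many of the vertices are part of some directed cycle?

A vertex is on a directed cycle iff it belongs to a strongly connected component of size ≥ 2 (or has a self-loop).
The vertices on cycles are {1, 3, 5, 6, 7, 9} — 6 in total.

6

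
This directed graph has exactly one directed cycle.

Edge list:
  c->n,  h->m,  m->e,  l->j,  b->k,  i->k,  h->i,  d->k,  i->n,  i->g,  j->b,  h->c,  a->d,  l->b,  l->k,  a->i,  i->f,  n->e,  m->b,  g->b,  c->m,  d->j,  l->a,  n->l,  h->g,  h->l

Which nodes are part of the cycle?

a, i, l, n

DFS with gray/black marking from l:
l gray
  b gray
    k gray
    k black
  b black
  j gray
    j→b: b black — skip
  j black
  a gray
    d gray
      d→k: k black — skip
      d→j: j black — skip
    d black
    i gray
      f gray
      f black
      i→k: k black — skip
      g gray
        g→b: b black — skip
      g black
      n gray
        e gray
        e black
        n→l: l is gray → back edge
Back edge closes the cycle l → a → i → n → l; its vertices are {a, i, l, n}.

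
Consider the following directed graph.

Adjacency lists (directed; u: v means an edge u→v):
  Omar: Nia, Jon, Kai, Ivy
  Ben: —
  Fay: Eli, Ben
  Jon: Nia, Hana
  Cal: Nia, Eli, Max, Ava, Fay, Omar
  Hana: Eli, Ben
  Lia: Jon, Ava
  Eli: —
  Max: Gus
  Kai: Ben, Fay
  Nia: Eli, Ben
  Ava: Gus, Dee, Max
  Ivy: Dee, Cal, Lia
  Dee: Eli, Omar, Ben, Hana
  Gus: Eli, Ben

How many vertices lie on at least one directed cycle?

6

A vertex is on a directed cycle iff it belongs to a strongly connected component of size ≥ 2 (or has a self-loop).
The vertices on cycles are {Ava, Cal, Dee, Ivy, Lia, Omar} — 6 in total.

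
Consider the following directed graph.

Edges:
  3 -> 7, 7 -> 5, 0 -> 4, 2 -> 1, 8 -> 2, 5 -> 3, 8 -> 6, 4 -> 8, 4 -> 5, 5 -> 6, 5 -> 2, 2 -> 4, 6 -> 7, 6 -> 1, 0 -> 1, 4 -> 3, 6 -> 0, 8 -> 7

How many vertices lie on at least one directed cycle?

8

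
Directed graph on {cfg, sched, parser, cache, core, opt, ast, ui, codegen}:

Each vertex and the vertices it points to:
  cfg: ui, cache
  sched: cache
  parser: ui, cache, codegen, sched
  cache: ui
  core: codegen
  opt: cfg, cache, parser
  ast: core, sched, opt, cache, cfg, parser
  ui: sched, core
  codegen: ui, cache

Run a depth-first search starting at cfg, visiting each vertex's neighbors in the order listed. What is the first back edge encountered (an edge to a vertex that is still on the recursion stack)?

cache->ui

DFS from cfg (visiting each vertex's neighbors in the order listed); mark gray on enter, black on exit:
cfg gray
  ui gray
    sched gray
      cache gray
        cache→ui: ui is gray → back edge
First back edge: cache → ui.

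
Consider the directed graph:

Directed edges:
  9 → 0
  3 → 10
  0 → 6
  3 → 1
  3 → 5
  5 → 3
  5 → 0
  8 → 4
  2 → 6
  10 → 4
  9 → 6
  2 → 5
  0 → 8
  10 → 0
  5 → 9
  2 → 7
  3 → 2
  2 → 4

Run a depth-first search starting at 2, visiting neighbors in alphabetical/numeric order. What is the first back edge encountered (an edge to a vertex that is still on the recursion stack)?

3->2

DFS from 2 (visiting neighbors in alphabetical/numeric order); mark gray on enter, black on exit:
2 gray
  4 gray
  4 black
  5 gray
    0 gray
      6 gray
      6 black
      8 gray
        8→4: 4 black — skip
      8 black
    0 black
    3 gray
      1 gray
      1 black
      3→2: 2 is gray → back edge
First back edge: 3 → 2.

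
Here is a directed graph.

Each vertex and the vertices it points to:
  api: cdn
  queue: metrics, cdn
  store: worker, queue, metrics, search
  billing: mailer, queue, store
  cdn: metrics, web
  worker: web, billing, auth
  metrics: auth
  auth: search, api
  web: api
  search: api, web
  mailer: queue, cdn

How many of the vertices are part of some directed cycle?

A vertex is on a directed cycle iff it belongs to a strongly connected component of size ≥ 2 (or has a self-loop).
The vertices on cycles are {api, cdn, web, auth, store, search, worker, billing, metrics} — 9 in total.

9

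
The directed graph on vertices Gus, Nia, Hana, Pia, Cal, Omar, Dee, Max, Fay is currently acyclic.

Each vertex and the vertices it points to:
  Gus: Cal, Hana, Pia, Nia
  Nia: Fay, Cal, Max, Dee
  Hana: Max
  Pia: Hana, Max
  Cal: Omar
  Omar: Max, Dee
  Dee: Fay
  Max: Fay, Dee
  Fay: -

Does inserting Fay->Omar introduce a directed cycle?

Adding Fay→Omar creates a cycle iff Omar can already reach Fay.
Path from Omar: Omar → Dee → Fay.
So Omar → … → Fay → Omar is a cycle.

Yes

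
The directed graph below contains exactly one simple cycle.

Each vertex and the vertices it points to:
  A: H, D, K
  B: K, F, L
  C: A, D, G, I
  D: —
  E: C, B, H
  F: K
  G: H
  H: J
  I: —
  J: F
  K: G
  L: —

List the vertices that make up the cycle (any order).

DFS with gray/black marking from F:
F gray
  K gray
    G gray
      H gray
        J gray
          J→F: F is gray → back edge
Back edge closes the cycle F → K → G → H → J → F; its vertices are {F, G, H, J, K}.

F, G, H, J, K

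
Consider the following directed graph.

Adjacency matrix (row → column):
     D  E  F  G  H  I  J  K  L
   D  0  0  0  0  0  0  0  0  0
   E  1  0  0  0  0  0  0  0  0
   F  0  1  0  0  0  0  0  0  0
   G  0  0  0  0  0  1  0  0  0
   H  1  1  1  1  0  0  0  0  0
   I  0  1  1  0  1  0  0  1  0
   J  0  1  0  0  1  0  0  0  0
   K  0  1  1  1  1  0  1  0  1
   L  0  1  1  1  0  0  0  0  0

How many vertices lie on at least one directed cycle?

A vertex is on a directed cycle iff it belongs to a strongly connected component of size ≥ 2 (or has a self-loop).
The vertices on cycles are {G, H, I, J, K, L} — 6 in total.

6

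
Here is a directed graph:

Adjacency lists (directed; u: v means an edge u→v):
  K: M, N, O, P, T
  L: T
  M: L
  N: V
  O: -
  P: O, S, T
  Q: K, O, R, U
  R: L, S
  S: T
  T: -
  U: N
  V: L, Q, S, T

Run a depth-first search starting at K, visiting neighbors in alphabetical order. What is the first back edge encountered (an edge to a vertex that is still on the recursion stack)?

DFS from K (visiting neighbors in alphabetical order); mark gray on enter, black on exit:
K gray
  M gray
    L gray
      T gray
      T black
    L black
  M black
  N gray
    V gray
      V→L: L black — skip
      Q gray
        Q→K: K is gray → back edge
First back edge: Q → K.

Q→K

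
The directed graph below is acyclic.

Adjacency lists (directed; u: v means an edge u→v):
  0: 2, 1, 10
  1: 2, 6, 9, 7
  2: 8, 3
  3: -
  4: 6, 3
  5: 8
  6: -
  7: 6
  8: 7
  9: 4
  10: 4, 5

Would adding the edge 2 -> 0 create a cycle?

Yes

Adding 2→0 creates a cycle iff 0 can already reach 2.
Path from 0: 0 → 2.
So 0 → … → 2 → 0 is a cycle.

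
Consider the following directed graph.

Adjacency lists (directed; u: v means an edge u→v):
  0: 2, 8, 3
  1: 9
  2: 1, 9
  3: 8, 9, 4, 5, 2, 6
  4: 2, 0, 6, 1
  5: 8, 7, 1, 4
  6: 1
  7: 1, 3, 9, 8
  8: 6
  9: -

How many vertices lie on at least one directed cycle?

A vertex is on a directed cycle iff it belongs to a strongly connected component of size ≥ 2 (or has a self-loop).
The vertices on cycles are {0, 3, 4, 5, 7} — 5 in total.

5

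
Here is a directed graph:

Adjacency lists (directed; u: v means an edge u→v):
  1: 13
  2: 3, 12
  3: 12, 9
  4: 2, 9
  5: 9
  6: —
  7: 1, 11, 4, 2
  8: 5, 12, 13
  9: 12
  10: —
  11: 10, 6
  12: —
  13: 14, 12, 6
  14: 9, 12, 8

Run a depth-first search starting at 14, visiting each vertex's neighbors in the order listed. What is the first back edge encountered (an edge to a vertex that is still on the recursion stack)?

13→14

DFS from 14 (visiting each vertex's neighbors in the order listed); mark gray on enter, black on exit:
14 gray
  9 gray
    12 gray
    12 black
  9 black
  14→12: 12 black — skip
  8 gray
    5 gray
      5→9: 9 black — skip
    5 black
    8→12: 12 black — skip
    13 gray
      13→14: 14 is gray → back edge
First back edge: 13 → 14.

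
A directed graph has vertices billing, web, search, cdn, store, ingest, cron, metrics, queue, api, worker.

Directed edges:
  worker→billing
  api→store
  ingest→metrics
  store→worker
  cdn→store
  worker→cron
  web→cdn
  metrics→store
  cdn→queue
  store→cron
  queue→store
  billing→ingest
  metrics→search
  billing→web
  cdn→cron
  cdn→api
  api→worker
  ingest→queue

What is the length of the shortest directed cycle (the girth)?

For each vertex v, BFS finds the shortest path from v back to v.
The shortest such closed walk is billing → ingest → metrics → store → worker → billing, length 5.

5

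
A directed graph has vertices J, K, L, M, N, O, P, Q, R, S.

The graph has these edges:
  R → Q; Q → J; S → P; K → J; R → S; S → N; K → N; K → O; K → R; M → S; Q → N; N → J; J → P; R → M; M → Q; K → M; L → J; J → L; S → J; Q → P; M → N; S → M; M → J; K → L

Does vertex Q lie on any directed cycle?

No

Q lies on a cycle iff there is a path from Q back to itself.
Exploring from Q, it never reaches itself; equivalently, its strongly connected component is a singleton.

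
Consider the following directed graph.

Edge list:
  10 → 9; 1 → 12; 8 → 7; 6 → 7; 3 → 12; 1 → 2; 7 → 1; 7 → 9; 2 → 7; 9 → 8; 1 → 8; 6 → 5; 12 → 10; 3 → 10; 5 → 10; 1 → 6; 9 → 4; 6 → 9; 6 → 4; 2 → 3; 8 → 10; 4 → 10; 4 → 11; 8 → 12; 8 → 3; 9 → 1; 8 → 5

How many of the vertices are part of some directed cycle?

11

A vertex is on a directed cycle iff it belongs to a strongly connected component of size ≥ 2 (or has a self-loop).
The vertices on cycles are {1, 2, 3, 4, 5, 6, 7, 8, 9, 10, 12} — 11 in total.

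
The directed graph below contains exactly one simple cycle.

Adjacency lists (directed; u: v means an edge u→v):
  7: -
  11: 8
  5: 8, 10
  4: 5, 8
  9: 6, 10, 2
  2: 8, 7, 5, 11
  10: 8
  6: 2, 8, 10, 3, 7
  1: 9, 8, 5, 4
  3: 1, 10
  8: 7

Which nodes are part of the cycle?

1, 3, 6, 9

DFS with gray/black marking from 1:
1 gray
  9 gray
    6 gray
      2 gray
        8 gray
          7 gray
          7 black
        8 black
        2→7: 7 black — skip
        5 gray
          5→8: 8 black — skip
          10 gray
            10→8: 8 black — skip
          10 black
        5 black
        11 gray
          11→8: 8 black — skip
        11 black
      2 black
      6→8: 8 black — skip
      6→10: 10 black — skip
      3 gray
        3→1: 1 is gray → back edge
Back edge closes the cycle 1 → 9 → 6 → 3 → 1; its vertices are {1, 3, 6, 9}.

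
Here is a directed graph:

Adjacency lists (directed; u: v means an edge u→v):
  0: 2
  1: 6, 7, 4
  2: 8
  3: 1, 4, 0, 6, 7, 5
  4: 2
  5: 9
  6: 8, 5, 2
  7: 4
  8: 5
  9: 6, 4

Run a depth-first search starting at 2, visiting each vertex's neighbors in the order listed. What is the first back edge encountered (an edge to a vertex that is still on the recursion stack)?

6→8

DFS from 2 (visiting each vertex's neighbors in the order listed); mark gray on enter, black on exit:
2 gray
  8 gray
    5 gray
      9 gray
        6 gray
          6→8: 8 is gray → back edge
First back edge: 6 → 8.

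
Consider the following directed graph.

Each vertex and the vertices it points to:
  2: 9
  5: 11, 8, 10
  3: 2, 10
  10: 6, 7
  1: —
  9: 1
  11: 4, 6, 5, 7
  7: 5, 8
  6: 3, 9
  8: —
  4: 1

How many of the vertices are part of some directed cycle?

A vertex is on a directed cycle iff it belongs to a strongly connected component of size ≥ 2 (or has a self-loop).
The vertices on cycles are {3, 5, 6, 7, 10, 11} — 6 in total.

6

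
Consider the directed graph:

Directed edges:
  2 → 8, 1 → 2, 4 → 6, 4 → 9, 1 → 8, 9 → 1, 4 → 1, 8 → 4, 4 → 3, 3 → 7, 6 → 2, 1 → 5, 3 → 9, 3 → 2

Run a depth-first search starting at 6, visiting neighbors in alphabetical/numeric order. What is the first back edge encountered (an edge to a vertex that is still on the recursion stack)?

DFS from 6 (visiting neighbors in alphabetical/numeric order); mark gray on enter, black on exit:
6 gray
  2 gray
    8 gray
      4 gray
        1 gray
          1→2: 2 is gray → back edge
First back edge: 1 → 2.

1->2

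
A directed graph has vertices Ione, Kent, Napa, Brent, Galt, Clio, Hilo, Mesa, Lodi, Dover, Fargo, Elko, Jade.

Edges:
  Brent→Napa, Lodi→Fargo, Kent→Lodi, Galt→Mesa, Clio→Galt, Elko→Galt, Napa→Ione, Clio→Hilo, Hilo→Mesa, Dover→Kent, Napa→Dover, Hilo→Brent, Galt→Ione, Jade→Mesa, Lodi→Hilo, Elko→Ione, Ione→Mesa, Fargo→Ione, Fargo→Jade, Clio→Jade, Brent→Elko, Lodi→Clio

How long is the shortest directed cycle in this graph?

6

For each vertex v, BFS finds the shortest path from v back to v.
The shortest such closed walk is Lodi → Hilo → Brent → Napa → Dover → Kent → Lodi, length 6.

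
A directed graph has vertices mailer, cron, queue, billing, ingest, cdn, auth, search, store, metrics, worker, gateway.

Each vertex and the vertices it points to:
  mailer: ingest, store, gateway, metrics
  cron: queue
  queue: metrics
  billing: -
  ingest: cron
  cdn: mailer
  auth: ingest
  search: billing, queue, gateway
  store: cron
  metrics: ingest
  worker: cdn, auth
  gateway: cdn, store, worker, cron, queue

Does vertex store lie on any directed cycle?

store lies on a cycle iff there is a path from store back to itself.
Exploring from store, it never reaches itself; equivalently, its strongly connected component is a singleton.

No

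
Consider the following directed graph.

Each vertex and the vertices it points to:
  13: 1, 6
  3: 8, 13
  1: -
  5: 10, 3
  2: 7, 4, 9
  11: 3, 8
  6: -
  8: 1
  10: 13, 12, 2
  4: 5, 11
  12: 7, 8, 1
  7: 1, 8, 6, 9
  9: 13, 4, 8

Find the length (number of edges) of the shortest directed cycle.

4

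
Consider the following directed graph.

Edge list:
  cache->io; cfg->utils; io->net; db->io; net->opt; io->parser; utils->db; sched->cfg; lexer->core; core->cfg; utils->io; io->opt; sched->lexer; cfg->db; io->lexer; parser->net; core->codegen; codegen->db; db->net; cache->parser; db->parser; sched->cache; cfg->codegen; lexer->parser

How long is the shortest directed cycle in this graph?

For each vertex v, BFS finds the shortest path from v back to v.
The shortest such closed walk is cfg → db → io → lexer → core → cfg, length 5.

5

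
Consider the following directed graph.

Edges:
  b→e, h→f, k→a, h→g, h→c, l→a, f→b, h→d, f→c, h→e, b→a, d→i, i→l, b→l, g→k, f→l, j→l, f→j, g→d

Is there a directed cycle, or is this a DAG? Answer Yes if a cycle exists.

DFS with white/gray/black marking, starting from h:
h gray
  e gray
  e black
  f gray
    l gray
      a gray
      a black
    l black
    c gray
    c black
    j gray
      j→l: l black — skip
    j black
    b gray
      b→a: a black — skip
      b→l: l black — skip
      b→e: e black — skip
    b black
  f black
  h→c: c black — skip
  d gray
    i gray
      i→l: l black — skip
    i black
  d black
  g gray
    g→d: d black — skip
    k gray
      k→a: a black — skip
    k black
  g black
h black
Every edge goes to a white or black vertex — no back edge, so the graph is acyclic.

No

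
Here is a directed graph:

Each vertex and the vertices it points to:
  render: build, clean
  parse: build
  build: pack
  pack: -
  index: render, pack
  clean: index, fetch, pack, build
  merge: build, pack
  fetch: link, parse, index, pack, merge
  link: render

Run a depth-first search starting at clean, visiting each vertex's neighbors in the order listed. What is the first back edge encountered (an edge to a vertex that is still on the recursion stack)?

DFS from clean (visiting each vertex's neighbors in the order listed); mark gray on enter, black on exit:
clean gray
  index gray
    render gray
      build gray
        pack gray
        pack black
      build black
      render→clean: clean is gray → back edge
First back edge: render → clean.

render→clean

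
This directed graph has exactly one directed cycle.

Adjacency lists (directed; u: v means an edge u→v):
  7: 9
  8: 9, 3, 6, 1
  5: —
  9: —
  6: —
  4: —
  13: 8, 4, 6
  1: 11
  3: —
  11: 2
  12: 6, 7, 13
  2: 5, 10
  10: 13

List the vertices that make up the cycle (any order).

DFS with gray/black marking from 13:
13 gray
  8 gray
    9 gray
    9 black
    3 gray
    3 black
    6 gray
    6 black
    1 gray
      11 gray
        2 gray
          5 gray
          5 black
          10 gray
            10→13: 13 is gray → back edge
Back edge closes the cycle 13 → 8 → 1 → 11 → 2 → 10 → 13; its vertices are {1, 2, 8, 10, 11, 13}.

1, 2, 8, 10, 11, 13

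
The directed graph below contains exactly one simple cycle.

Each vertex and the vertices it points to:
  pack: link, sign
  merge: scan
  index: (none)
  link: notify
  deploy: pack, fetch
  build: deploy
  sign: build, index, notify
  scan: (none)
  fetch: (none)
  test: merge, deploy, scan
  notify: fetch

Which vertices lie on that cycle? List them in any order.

pack, sign, build, deploy

DFS with gray/black marking from deploy:
deploy gray
  pack gray
    link gray
      notify gray
        fetch gray
        fetch black
      notify black
    link black
    sign gray
      build gray
        build→deploy: deploy is gray → back edge
Back edge closes the cycle deploy → pack → sign → build → deploy; its vertices are {pack, sign, build, deploy}.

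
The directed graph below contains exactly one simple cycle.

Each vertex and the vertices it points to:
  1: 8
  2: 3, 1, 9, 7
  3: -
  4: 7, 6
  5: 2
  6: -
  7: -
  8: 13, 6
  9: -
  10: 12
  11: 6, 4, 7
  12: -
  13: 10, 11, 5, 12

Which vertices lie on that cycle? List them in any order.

1, 2, 5, 8, 13

DFS with gray/black marking from 13:
13 gray
  10 gray
    12 gray
    12 black
  10 black
  11 gray
    6 gray
    6 black
    4 gray
      7 gray
      7 black
      4→6: 6 black — skip
    4 black
    11→7: 7 black — skip
  11 black
  5 gray
    2 gray
      3 gray
      3 black
      1 gray
        8 gray
          8→13: 13 is gray → back edge
Back edge closes the cycle 13 → 5 → 2 → 1 → 8 → 13; its vertices are {1, 2, 5, 8, 13}.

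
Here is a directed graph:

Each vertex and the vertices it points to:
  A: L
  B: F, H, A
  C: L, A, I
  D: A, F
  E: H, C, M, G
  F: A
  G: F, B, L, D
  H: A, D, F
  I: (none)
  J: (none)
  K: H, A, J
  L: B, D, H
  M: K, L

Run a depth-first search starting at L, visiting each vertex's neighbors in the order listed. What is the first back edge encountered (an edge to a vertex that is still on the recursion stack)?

A→L

DFS from L (visiting each vertex's neighbors in the order listed); mark gray on enter, black on exit:
L gray
  B gray
    F gray
      A gray
        A→L: L is gray → back edge
First back edge: A → L.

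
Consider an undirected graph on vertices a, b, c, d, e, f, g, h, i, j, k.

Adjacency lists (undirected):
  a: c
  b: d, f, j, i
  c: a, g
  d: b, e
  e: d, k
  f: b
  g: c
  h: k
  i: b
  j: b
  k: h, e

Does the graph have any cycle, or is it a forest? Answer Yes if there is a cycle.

DFS, tracking each vertex's parent; an edge to a visited non-parent vertex closes a cycle.
Start from a:
visit a (parent –)
  visit c (parent a)
    c–a: parent, skip
    visit g (parent c)
      g–c: parent, skip
visit b (parent –)
  visit d (parent b)
    d–b: parent, skip
    visit e (parent d)
      e–d: parent, skip
      visit k (parent e)
        visit h (parent k)
          h–k: parent, skip
        k–e: parent, skip
  visit f (parent b)
    f–b: parent, skip
  visit j (parent b)
    j–b: parent, skip
  visit i (parent b)
    i–b: parent, skip
No non-parent visited neighbor found — the graph is a forest.

No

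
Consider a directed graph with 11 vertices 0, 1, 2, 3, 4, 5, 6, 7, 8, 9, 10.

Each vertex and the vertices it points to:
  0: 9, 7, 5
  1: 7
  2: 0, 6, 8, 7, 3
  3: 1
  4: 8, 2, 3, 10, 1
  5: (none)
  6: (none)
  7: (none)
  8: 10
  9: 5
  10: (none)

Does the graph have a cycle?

DFS with white/gray/black marking, starting from 0:
0 gray
  9 gray
    5 gray
    5 black
  9 black
  7 gray
  7 black
  0→5: 5 black — skip
0 black
1 gray
  1→7: 7 black — skip
1 black
2 gray
  2→0: 0 black — skip
  6 gray
  6 black
  8 gray
    10 gray
    10 black
  8 black
  2→7: 7 black — skip
  3 gray
    3→1: 1 black — skip
  3 black
2 black
4 gray
  4→8: 8 black — skip
  4→2: 2 black — skip
  4→3: 3 black — skip
  4→10: 10 black — skip
  4→1: 1 black — skip
4 black
Every edge goes to a white or black vertex — no back edge, so the graph is acyclic.

No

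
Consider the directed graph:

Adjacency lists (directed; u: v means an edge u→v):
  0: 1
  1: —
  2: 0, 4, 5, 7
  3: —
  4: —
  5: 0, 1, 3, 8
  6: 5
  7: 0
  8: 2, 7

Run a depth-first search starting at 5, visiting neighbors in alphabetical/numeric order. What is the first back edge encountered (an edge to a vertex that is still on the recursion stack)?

2->5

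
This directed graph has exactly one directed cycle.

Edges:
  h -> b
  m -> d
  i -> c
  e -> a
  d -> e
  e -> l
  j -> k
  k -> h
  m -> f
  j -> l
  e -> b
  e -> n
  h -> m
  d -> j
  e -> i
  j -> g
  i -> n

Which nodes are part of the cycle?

DFS with gray/black marking from d:
d gray
  e gray
    l gray
    l black
    n gray
    n black
    i gray
      i→n: n black — skip
      c gray
      c black
    i black
    a gray
    a black
    b gray
    b black
  e black
  j gray
    k gray
      h gray
        h→b: b black — skip
        m gray
          m→d: d is gray → back edge
Back edge closes the cycle d → j → k → h → m → d; its vertices are {d, h, j, k, m}.

d, h, j, k, m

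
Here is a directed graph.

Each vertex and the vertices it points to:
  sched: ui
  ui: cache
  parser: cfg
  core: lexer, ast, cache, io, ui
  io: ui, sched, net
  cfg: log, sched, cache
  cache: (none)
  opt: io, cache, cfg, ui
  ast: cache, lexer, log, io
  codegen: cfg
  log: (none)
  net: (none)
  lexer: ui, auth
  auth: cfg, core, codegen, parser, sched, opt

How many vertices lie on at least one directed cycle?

A vertex is on a directed cycle iff it belongs to a strongly connected component of size ≥ 2 (or has a self-loop).
The vertices on cycles are {ast, auth, core, lexer} — 4 in total.

4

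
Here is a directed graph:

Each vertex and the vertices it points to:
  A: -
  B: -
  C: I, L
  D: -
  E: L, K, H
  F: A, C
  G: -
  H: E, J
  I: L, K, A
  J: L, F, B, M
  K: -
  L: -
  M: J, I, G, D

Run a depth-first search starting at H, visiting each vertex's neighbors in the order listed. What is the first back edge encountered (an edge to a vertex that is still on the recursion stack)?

DFS from H (visiting each vertex's neighbors in the order listed); mark gray on enter, black on exit:
H gray
  E gray
    L gray
    L black
    K gray
    K black
    E→H: H is gray → back edge
First back edge: E → H.

E->H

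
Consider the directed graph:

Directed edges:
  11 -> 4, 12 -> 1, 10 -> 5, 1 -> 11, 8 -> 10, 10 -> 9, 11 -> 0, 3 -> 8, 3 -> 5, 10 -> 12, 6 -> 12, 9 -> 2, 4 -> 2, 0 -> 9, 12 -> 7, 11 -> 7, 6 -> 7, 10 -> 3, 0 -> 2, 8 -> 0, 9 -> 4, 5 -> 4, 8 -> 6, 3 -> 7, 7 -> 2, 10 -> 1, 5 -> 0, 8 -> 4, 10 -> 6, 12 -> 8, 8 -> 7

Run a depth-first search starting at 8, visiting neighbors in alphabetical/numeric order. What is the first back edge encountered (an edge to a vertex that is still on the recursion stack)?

12->8

DFS from 8 (visiting neighbors in alphabetical/numeric order); mark gray on enter, black on exit:
8 gray
  0 gray
    2 gray
    2 black
    9 gray
      9→2: 2 black — skip
      4 gray
        4→2: 2 black — skip
      4 black
    9 black
  0 black
  8→4: 4 black — skip
  6 gray
    7 gray
      7→2: 2 black — skip
    7 black
    12 gray
      1 gray
        11 gray
          11→0: 0 black — skip
          11→4: 4 black — skip
          11→7: 7 black — skip
        11 black
      1 black
      12→7: 7 black — skip
      12→8: 8 is gray → back edge
First back edge: 12 → 8.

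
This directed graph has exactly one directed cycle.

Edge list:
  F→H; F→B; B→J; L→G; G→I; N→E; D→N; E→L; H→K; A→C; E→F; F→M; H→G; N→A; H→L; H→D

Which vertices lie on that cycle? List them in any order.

D, E, F, H, N

DFS with gray/black marking from N:
N gray
  E gray
    F gray
      H gray
        D gray
          D→N: N is gray → back edge
Back edge closes the cycle N → E → F → H → D → N; its vertices are {D, E, F, H, N}.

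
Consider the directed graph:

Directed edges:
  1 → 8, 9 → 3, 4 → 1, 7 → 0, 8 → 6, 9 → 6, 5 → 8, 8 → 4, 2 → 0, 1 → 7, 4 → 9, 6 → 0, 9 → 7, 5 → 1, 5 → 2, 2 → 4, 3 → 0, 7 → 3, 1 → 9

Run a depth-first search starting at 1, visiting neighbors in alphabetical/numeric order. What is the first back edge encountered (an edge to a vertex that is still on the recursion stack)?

4->1

DFS from 1 (visiting neighbors in alphabetical/numeric order); mark gray on enter, black on exit:
1 gray
  7 gray
    0 gray
    0 black
    3 gray
      3→0: 0 black — skip
    3 black
  7 black
  8 gray
    4 gray
      4→1: 1 is gray → back edge
First back edge: 4 → 1.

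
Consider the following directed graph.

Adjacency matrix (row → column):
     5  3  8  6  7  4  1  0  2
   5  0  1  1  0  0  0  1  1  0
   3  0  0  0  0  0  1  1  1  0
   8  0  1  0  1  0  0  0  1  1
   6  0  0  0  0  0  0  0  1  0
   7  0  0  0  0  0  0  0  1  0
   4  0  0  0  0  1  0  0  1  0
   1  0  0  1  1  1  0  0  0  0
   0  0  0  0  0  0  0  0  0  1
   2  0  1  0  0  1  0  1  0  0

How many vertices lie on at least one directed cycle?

A vertex is on a directed cycle iff it belongs to a strongly connected component of size ≥ 2 (or has a self-loop).
The vertices on cycles are {0, 1, 2, 3, 4, 6, 7, 8} — 8 in total.

8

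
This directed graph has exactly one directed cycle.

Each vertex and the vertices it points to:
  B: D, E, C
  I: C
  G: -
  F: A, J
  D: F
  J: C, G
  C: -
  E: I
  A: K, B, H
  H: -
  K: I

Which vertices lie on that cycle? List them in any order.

A, B, D, F

DFS with gray/black marking from F:
F gray
  A gray
    K gray
      I gray
        C gray
        C black
      I black
    K black
    B gray
      D gray
        D→F: F is gray → back edge
Back edge closes the cycle F → A → B → D → F; its vertices are {A, B, D, F}.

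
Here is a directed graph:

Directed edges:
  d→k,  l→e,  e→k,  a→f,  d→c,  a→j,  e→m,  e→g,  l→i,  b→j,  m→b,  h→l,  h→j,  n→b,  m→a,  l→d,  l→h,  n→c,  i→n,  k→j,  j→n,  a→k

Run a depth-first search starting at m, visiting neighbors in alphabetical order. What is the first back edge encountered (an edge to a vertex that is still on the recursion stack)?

b→j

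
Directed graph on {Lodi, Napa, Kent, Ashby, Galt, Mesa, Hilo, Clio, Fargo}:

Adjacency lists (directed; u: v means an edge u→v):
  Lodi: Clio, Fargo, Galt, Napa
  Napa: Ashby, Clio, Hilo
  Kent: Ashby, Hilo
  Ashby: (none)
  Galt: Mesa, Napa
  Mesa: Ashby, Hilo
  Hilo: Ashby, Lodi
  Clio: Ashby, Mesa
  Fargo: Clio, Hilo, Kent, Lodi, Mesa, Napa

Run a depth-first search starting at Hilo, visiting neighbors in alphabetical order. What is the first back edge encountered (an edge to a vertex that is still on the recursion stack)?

DFS from Hilo (visiting neighbors in alphabetical order); mark gray on enter, black on exit:
Hilo gray
  Ashby gray
  Ashby black
  Lodi gray
    Clio gray
      Clio→Ashby: Ashby black — skip
      Mesa gray
        Mesa→Ashby: Ashby black — skip
        Mesa→Hilo: Hilo is gray → back edge
First back edge: Mesa → Hilo.

Mesa->Hilo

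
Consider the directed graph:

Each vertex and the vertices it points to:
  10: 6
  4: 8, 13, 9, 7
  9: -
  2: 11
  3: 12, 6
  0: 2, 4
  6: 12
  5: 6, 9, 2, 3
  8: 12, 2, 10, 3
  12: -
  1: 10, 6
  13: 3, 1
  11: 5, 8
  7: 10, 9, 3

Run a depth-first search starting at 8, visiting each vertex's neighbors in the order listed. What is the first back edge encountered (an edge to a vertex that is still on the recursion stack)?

DFS from 8 (visiting each vertex's neighbors in the order listed); mark gray on enter, black on exit:
8 gray
  12 gray
  12 black
  2 gray
    11 gray
      5 gray
        6 gray
          6→12: 12 black — skip
        6 black
        9 gray
        9 black
        5→2: 2 is gray → back edge
First back edge: 5 → 2.

5→2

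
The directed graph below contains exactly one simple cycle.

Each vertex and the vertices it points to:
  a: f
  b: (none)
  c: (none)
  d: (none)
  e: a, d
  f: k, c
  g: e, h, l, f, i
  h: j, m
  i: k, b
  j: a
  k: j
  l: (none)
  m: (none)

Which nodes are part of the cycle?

a, f, j, k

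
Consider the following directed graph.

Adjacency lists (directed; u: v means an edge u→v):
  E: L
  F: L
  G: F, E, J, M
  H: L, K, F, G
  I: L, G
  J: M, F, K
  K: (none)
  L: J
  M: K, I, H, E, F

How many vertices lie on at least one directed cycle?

A vertex is on a directed cycle iff it belongs to a strongly connected component of size ≥ 2 (or has a self-loop).
The vertices on cycles are {E, F, G, H, I, J, L, M} — 8 in total.

8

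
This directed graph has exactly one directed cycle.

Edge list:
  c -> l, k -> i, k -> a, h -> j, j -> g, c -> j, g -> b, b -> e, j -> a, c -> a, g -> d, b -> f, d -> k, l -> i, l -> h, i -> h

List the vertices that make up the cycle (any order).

d, g, h, i, j, k

DFS with gray/black marking from j:
j gray
  g gray
    b gray
      f gray
      f black
      e gray
      e black
    b black
    d gray
      k gray
        a gray
        a black
        i gray
          h gray
            h→j: j is gray → back edge
Back edge closes the cycle j → g → d → k → i → h → j; its vertices are {d, g, h, i, j, k}.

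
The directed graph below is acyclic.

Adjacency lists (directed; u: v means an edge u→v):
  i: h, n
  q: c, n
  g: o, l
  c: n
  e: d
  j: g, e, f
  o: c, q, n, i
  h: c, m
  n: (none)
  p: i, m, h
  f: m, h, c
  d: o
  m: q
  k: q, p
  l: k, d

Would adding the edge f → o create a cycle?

Adding f→o creates a cycle iff o can already reach f.
Explore from o: no path reaches f. The graph stays acyclic.

No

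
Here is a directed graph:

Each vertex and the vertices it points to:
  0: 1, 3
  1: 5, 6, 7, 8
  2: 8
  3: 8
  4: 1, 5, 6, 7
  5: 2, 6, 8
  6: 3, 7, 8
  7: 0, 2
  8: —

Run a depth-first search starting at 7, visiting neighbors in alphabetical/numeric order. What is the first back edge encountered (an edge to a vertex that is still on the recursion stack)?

DFS from 7 (visiting neighbors in alphabetical/numeric order); mark gray on enter, black on exit:
7 gray
  0 gray
    1 gray
      5 gray
        2 gray
          8 gray
          8 black
        2 black
        6 gray
          3 gray
            3→8: 8 black — skip
          3 black
          6→7: 7 is gray → back edge
First back edge: 6 → 7.

6->7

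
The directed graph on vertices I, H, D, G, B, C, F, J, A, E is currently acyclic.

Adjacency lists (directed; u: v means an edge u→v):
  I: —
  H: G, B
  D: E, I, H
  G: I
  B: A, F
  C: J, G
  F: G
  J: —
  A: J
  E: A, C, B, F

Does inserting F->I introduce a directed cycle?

Adding F→I creates a cycle iff I can already reach F.
Explore from I: no path reaches F. The graph stays acyclic.

No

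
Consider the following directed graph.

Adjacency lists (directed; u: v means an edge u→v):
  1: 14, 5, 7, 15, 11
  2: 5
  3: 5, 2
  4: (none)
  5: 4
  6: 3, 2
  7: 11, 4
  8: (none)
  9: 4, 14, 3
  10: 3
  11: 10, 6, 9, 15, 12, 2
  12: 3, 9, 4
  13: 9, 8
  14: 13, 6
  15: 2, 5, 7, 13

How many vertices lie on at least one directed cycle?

6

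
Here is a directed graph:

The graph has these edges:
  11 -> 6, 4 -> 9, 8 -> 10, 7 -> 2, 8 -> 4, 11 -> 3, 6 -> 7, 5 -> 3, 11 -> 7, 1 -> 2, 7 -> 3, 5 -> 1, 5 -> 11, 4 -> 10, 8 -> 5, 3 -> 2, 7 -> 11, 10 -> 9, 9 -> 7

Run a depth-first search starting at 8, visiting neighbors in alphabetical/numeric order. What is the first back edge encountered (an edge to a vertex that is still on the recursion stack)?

6->7

DFS from 8 (visiting neighbors in alphabetical/numeric order); mark gray on enter, black on exit:
8 gray
  4 gray
    9 gray
      7 gray
        2 gray
        2 black
        3 gray
          3→2: 2 black — skip
        3 black
        11 gray
          11→3: 3 black — skip
          6 gray
            6→7: 7 is gray → back edge
First back edge: 6 → 7.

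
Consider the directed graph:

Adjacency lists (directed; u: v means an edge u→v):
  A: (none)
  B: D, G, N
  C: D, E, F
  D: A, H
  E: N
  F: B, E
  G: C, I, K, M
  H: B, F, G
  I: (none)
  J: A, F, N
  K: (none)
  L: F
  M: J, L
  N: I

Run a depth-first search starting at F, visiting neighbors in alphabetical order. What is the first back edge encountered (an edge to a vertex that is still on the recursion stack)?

H->B

DFS from F (visiting neighbors in alphabetical order); mark gray on enter, black on exit:
F gray
  B gray
    D gray
      A gray
      A black
      H gray
        H→B: B is gray → back edge
First back edge: H → B.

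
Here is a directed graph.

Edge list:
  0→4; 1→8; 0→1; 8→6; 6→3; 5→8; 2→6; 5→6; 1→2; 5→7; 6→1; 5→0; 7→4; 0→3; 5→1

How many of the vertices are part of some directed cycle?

A vertex is on a directed cycle iff it belongs to a strongly connected component of size ≥ 2 (or has a self-loop).
The vertices on cycles are {1, 2, 6, 8} — 4 in total.

4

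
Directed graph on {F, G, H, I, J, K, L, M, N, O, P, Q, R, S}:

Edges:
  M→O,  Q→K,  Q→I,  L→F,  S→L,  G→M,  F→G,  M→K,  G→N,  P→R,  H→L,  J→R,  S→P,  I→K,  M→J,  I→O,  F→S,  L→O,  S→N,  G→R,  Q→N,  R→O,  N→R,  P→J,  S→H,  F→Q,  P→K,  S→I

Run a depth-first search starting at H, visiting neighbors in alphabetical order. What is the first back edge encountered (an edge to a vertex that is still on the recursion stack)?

DFS from H (visiting neighbors in alphabetical order); mark gray on enter, black on exit:
H gray
  L gray
    F gray
      G gray
        M gray
          J gray
            R gray
              O gray
              O black
            R black
          J black
          K gray
          K black
          M→O: O black — skip
        M black
        N gray
          N→R: R black — skip
        N black
        G→R: R black — skip
      G black
      Q gray
        I gray
          I→K: K black — skip
          I→O: O black — skip
        I black
        Q→K: K black — skip
        Q→N: N black — skip
      Q black
      S gray
        S→H: H is gray → back edge
First back edge: S → H.

S→H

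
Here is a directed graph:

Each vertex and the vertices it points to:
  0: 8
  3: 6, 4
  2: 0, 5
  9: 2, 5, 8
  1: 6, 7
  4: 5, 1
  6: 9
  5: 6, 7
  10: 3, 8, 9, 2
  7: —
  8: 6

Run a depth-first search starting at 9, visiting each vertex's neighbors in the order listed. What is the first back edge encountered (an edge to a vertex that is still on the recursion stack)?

6->9

DFS from 9 (visiting each vertex's neighbors in the order listed); mark gray on enter, black on exit:
9 gray
  2 gray
    0 gray
      8 gray
        6 gray
          6→9: 9 is gray → back edge
First back edge: 6 → 9.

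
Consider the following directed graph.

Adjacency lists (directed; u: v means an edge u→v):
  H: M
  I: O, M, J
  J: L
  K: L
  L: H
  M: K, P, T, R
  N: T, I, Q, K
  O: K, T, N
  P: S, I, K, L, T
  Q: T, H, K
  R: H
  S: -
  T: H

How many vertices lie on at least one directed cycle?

12

A vertex is on a directed cycle iff it belongs to a strongly connected component of size ≥ 2 (or has a self-loop).
The vertices on cycles are {H, I, J, K, L, M, N, O, P, Q, R, T} — 12 in total.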